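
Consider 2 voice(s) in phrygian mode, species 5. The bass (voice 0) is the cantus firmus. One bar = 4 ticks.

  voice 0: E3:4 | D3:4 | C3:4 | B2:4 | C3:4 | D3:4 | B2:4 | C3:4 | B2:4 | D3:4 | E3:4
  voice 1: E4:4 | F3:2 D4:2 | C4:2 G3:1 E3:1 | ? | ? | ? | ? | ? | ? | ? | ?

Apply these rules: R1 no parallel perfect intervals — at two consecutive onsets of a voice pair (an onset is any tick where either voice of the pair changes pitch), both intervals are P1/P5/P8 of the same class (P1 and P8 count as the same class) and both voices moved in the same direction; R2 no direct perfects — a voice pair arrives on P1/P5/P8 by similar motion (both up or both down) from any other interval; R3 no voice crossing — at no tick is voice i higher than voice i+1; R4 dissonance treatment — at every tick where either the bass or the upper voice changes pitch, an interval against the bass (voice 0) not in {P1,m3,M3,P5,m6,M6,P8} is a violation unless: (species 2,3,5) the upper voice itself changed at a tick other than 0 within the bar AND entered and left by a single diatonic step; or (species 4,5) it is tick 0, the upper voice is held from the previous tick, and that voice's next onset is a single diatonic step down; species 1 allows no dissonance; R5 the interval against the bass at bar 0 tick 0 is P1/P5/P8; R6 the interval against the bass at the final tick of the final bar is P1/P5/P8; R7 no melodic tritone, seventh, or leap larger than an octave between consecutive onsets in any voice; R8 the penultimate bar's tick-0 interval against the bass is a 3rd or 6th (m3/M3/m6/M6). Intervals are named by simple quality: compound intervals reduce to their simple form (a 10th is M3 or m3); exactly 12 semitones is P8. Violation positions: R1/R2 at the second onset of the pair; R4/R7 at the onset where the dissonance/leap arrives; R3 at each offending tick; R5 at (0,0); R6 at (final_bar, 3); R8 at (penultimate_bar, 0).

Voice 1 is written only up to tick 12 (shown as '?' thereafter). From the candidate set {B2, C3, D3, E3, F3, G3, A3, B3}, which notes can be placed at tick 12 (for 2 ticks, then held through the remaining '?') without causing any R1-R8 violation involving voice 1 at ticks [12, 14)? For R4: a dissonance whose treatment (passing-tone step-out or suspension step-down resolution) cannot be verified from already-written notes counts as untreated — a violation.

B2: violates R2
C3: violates R4
D3: legal
E3: violates R4
F3: violates R4
G3: legal
A3: violates R4
B3: legal

{B3, D3, G3}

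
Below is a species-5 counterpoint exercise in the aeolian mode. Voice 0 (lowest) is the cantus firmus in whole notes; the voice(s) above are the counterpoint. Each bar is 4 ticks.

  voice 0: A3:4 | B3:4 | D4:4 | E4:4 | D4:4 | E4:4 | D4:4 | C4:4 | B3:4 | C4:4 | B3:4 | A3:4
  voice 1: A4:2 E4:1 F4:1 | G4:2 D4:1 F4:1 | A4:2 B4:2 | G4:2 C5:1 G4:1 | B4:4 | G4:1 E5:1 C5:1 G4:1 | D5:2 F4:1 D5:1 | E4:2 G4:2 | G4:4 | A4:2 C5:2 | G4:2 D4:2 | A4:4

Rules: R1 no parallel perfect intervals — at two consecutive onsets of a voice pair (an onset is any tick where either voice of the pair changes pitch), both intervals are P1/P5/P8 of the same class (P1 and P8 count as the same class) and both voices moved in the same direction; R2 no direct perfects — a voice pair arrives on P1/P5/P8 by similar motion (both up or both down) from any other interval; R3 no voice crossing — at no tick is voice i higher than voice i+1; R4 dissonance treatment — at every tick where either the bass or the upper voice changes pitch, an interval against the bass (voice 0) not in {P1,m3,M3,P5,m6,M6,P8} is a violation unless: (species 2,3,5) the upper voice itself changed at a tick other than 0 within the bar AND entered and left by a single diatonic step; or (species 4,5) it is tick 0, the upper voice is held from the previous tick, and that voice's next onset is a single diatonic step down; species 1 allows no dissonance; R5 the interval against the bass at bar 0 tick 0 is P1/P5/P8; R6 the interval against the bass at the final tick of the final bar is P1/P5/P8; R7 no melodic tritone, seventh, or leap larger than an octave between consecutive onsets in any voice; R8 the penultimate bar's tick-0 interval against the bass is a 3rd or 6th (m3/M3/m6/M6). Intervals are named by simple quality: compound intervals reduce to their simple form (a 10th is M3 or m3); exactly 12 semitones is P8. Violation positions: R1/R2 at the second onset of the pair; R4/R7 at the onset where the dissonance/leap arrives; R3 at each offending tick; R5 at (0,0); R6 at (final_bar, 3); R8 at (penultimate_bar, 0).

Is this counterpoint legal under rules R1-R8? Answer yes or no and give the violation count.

bar 0: v0=A3 v1=A4 (P8)
bar 1: v0=B3 v1=G4 (m6)
bar 2: v0=D4 v1=A4 (P5)
bar 3: v0=E4 v1=G4 (m3)
bar 4: v0=D4 v1=B4 (M6)
bar 5: v0=E4 v1=G4 (m3)
bar 6: v0=D4 v1=D5 (P8)
bar 7: v0=C4 v1=E4 (M3)
bar 8: v0=B3 v1=G4 (m6)
bar 9: v0=C4 v1=A4 (M6)
bar 10: v0=B3 v1=G4 (m6)
bar 11: v0=A3 v1=A4 (P8)
  R4 @ bar1.3: B3/F4 TT untreated
  R2 @ bar2.0: B3/F4 TT -> D4/A4 P5 similar
  R7 @ bar7.0: D5->E4 leap 10st

No (3 violations)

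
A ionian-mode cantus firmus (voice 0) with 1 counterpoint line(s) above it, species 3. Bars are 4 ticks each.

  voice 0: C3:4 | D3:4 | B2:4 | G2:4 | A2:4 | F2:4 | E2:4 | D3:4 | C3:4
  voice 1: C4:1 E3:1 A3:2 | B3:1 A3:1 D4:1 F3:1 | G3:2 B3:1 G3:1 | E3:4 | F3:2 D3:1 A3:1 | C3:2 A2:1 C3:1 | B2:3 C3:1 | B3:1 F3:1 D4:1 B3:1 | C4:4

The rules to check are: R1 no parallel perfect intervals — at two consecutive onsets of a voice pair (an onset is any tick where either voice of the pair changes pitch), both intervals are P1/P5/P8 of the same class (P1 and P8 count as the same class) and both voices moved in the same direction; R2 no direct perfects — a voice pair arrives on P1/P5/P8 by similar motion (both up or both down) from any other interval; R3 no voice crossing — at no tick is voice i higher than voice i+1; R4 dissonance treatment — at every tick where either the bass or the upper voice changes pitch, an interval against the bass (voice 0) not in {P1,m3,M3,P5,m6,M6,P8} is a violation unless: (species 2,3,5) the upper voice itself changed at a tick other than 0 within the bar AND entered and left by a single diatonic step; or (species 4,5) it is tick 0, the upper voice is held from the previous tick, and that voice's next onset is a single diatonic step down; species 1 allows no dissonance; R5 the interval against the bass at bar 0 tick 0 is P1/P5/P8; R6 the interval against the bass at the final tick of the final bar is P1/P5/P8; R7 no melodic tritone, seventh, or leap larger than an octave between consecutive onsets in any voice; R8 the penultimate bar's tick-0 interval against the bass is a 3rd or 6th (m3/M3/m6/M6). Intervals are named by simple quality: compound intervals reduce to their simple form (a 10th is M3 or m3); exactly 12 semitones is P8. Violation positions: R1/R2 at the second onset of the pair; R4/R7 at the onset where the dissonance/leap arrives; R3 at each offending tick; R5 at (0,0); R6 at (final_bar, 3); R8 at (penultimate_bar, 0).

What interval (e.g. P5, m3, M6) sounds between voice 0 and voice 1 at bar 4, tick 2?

voice 0=A2 voice 1=D3 -> P4

P4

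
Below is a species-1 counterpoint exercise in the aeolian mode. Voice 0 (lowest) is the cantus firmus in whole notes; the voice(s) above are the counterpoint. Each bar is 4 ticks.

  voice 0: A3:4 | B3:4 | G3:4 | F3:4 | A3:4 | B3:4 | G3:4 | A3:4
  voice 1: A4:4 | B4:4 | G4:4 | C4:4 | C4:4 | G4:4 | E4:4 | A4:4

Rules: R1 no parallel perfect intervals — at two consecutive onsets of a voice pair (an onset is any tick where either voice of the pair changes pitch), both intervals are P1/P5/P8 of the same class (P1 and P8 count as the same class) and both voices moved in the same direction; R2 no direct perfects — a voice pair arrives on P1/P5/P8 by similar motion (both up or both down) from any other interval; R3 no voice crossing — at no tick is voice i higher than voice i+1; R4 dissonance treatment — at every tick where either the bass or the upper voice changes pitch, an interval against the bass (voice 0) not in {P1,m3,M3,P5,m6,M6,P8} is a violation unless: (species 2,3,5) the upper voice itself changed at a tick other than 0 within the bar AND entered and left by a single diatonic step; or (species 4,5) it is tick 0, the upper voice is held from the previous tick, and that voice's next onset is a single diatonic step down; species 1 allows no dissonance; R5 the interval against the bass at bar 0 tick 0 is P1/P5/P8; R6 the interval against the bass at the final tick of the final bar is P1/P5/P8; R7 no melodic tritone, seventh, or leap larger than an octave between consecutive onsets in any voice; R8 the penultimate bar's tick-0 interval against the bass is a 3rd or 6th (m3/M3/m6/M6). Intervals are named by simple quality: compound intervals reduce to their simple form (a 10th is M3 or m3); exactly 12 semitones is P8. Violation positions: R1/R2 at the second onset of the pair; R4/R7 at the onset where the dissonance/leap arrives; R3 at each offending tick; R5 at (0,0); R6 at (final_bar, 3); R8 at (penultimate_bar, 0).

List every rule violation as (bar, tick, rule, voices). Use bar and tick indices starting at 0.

bar 0: v0=A3 v1=A4 downbeat P8
bar 1: v0=B3 v1=B4 downbeat P8
bar 2: v0=G3 v1=G4 downbeat P8
bar 3: v0=F3 v1=C4 downbeat P5
bar 4: v0=A3 v1=C4 downbeat m3
bar 5: v0=B3 v1=G4 downbeat m6
bar 6: v0=G3 v1=E4 downbeat M6
bar 7: v0=A3 v1=A4 downbeat P8
  -> R1 @ bar 1 tick 0 v(0, 1): A3/A4 P8 -> B3/B4 P8 similar
  -> R1 @ bar 2 tick 0 v(0, 1): B3/B4 P8 -> G3/G4 P8 similar
  -> R2 @ bar 3 tick 0 v(0, 1): G3/G4 P8 -> F3/C4 P5 similar
  -> R2 @ bar 7 tick 0 v(0, 1): G3/E4 M6 -> A3/A4 P8 similar

(1, 0, R1, (0, 1))
(2, 0, R1, (0, 1))
(3, 0, R2, (0, 1))
(7, 0, R2, (0, 1))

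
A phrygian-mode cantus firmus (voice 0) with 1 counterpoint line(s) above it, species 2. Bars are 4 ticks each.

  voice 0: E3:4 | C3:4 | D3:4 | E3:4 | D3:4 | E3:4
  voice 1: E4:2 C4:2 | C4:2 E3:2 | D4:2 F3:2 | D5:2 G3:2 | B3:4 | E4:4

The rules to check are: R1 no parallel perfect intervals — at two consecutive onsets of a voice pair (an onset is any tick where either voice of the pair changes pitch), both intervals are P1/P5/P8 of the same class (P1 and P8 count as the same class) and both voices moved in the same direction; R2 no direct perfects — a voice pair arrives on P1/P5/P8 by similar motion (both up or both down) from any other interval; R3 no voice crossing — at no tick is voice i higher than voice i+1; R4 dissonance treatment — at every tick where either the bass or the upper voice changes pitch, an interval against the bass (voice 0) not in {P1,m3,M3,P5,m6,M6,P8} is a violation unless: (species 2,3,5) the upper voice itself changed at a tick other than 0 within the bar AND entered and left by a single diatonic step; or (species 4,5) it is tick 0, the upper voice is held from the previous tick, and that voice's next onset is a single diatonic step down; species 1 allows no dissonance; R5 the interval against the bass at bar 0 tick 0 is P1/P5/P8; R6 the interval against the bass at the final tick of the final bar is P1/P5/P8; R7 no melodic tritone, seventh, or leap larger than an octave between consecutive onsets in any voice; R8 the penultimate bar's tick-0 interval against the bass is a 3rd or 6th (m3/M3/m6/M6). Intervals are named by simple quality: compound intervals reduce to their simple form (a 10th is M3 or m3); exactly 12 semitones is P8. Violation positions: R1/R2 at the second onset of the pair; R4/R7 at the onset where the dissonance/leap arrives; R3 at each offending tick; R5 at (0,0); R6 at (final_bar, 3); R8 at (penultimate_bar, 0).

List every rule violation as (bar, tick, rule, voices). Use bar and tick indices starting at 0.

(2, 0, R2, (0, 1))
(2, 0, R7, (1,))
(3, 0, R4, (0, 1))
(3, 0, R7, (1,))
(3, 2, R7, (1,))
(5, 0, R2, (0, 1))

bar 0: v0=E3 v1=E4 downbeat P8
bar 1: v0=C3 v1=C4 downbeat P8
bar 2: v0=D3 v1=D4 downbeat P8
bar 3: v0=E3 v1=D5 downbeat m7
bar 4: v0=D3 v1=B3 downbeat M6
bar 5: v0=E3 v1=E4 downbeat P8
  -> R2 @ bar 2 tick 0 v(0, 1): C3/E3 M3 -> D3/D4 P8 similar
  -> R7 @ bar 2 tick 0 v(1,): E3->D4 leap 10st
  -> R4 @ bar 3 tick 0 v(0, 1): E3/D5 m7 untreated
  -> R7 @ bar 3 tick 0 v(1,): F3->D5 leap 21st
  -> R7 @ bar 3 tick 2 v(1,): D5->G3 leap 19st
  -> R2 @ bar 5 tick 0 v(0, 1): D3/B3 M6 -> E3/E4 P8 similar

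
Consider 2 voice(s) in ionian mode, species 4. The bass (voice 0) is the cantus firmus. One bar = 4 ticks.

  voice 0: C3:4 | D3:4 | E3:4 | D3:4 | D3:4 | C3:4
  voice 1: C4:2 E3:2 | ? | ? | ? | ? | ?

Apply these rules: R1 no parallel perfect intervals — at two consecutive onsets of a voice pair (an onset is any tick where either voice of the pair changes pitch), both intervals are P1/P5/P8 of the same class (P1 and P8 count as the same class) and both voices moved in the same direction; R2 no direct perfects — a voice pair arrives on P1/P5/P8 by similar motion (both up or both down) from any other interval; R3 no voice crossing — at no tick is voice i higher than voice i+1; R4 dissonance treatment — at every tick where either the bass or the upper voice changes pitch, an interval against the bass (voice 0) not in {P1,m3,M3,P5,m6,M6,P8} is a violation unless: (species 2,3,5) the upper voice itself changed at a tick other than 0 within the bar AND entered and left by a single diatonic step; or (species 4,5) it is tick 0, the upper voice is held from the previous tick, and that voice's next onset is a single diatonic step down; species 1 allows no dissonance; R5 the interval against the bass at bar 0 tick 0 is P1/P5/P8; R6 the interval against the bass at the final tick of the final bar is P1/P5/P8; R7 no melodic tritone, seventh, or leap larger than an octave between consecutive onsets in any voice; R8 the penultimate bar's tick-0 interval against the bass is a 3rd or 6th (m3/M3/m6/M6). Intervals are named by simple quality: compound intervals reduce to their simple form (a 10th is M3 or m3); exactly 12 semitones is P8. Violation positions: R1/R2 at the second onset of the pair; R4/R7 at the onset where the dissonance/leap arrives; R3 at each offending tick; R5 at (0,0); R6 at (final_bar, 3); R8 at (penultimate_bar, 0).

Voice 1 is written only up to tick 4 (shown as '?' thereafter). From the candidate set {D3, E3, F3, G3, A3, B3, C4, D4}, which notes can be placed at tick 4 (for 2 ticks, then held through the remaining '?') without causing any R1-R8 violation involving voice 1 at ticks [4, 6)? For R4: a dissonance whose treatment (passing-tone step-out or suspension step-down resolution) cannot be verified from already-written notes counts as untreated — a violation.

D3: legal
E3: violates R4
F3: legal
G3: violates R4
A3: violates R2
B3: legal
C4: violates R4
D4: violates R2,R7

{B3, D3, F3}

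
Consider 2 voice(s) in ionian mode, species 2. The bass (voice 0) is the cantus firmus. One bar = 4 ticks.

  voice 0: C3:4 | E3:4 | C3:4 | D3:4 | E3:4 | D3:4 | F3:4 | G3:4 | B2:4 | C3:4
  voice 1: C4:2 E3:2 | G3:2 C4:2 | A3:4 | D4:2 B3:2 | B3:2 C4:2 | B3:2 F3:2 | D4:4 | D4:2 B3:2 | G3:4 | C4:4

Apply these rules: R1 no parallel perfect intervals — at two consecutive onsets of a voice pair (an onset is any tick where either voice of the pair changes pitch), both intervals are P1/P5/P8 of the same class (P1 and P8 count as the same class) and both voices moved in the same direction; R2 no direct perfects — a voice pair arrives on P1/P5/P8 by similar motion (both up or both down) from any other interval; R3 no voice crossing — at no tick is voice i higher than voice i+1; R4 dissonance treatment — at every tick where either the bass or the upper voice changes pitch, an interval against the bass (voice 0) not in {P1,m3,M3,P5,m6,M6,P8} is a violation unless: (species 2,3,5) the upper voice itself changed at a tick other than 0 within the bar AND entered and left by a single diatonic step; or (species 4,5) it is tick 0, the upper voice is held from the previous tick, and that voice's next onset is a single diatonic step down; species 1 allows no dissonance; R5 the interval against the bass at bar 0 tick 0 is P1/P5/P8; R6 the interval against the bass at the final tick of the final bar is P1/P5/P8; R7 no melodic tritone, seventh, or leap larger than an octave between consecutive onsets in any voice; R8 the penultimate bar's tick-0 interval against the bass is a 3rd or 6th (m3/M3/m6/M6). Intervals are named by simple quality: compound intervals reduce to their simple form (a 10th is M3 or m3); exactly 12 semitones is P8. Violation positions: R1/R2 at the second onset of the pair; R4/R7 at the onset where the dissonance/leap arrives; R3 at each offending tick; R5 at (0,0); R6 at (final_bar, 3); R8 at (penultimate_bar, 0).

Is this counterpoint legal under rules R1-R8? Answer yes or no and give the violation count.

bar 0: v0=C3 v1=C4 (P8)
bar 1: v0=E3 v1=G3 (m3)
bar 2: v0=C3 v1=A3 (M6)
bar 3: v0=D3 v1=D4 (P8)
bar 4: v0=E3 v1=B3 (P5)
bar 5: v0=D3 v1=B3 (M6)
bar 6: v0=F3 v1=D4 (M6)
bar 7: v0=G3 v1=D4 (P5)
bar 8: v0=B2 v1=G3 (m6)
bar 9: v0=C3 v1=C4 (P8)
  R2 @ bar3.0: C3/A3 M6 -> D3/D4 P8 similar
  R7 @ bar5.2: B3->F3 leap 6st
  R2 @ bar9.0: B2/G3 m6 -> C3/C4 P8 similar

No (3 violations)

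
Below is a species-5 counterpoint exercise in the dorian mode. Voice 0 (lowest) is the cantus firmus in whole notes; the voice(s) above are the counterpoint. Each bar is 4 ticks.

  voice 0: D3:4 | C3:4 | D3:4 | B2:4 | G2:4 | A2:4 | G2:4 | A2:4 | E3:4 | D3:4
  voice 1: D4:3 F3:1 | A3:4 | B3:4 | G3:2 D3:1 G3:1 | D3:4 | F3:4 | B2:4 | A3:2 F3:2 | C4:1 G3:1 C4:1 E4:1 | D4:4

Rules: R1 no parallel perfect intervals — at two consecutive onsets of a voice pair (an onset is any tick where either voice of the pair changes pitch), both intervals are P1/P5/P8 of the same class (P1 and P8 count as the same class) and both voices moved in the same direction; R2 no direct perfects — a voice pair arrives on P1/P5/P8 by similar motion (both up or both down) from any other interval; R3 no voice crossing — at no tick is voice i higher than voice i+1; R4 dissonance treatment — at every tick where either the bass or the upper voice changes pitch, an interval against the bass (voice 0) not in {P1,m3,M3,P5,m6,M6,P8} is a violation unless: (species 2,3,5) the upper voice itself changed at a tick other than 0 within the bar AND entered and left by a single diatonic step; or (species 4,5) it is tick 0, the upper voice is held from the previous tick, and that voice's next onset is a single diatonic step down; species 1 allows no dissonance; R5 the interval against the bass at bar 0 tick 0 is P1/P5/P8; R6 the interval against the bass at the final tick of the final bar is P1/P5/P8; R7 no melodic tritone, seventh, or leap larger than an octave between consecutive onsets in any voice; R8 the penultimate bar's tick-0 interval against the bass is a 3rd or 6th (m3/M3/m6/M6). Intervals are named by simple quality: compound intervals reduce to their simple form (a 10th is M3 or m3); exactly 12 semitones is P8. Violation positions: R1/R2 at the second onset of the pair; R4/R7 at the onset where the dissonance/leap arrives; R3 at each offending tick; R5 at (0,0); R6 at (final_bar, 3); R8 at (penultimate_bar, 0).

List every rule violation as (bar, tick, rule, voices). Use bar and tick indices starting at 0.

bar 0: v0=D3 v1=D4 downbeat P8
bar 1: v0=C3 v1=A3 downbeat M6
bar 2: v0=D3 v1=B3 downbeat M6
bar 3: v0=B2 v1=G3 downbeat m6
bar 4: v0=G2 v1=D3 downbeat P5
bar 5: v0=A2 v1=F3 downbeat m6
bar 6: v0=G2 v1=B2 downbeat M3
bar 7: v0=A2 v1=A3 downbeat P8
bar 8: v0=E3 v1=C4 downbeat m6
bar 9: v0=D3 v1=D4 downbeat P8
  -> R2 @ bar 4 tick 0 v(0, 1): B2/G3 m6 -> G2/D3 P5 similar
  -> R7 @ bar 6 tick 0 v(1,): F3->B2 leap 6st
  -> R2 @ bar 7 tick 0 v(0, 1): G2/B2 M3 -> A2/A3 P8 similar
  -> R7 @ bar 7 tick 0 v(1,): B2->A3 leap 10st
  -> R1 @ bar 9 tick 0 v(0, 1): E3/E4 P8 -> D3/D4 P8 similar

(4, 0, R2, (0, 1))
(6, 0, R7, (1,))
(7, 0, R2, (0, 1))
(7, 0, R7, (1,))
(9, 0, R1, (0, 1))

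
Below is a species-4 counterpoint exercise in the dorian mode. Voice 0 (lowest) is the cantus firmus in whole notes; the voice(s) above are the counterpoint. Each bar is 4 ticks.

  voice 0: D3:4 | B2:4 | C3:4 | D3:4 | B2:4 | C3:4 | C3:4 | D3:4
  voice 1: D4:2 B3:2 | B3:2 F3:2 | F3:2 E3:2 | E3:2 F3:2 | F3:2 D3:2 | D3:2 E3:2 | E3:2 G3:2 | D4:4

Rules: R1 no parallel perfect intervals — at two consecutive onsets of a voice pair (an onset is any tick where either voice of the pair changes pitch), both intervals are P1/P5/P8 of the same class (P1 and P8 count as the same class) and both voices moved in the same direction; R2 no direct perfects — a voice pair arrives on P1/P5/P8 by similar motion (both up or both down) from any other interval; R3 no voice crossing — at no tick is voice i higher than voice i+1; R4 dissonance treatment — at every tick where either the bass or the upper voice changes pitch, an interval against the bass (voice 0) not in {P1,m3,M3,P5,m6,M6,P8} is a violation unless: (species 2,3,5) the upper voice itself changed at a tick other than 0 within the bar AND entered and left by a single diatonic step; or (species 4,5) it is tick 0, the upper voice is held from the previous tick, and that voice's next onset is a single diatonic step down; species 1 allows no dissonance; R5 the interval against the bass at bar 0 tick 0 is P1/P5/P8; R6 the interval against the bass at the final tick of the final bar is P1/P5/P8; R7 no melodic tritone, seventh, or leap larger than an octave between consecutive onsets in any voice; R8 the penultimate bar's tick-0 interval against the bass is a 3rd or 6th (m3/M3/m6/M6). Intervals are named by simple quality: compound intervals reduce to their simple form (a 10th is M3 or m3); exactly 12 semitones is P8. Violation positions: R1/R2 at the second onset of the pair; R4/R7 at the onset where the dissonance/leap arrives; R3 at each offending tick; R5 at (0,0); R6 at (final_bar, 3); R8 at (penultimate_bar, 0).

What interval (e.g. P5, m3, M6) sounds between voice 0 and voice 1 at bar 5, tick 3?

voice 0=C3 voice 1=E3 -> M3

M3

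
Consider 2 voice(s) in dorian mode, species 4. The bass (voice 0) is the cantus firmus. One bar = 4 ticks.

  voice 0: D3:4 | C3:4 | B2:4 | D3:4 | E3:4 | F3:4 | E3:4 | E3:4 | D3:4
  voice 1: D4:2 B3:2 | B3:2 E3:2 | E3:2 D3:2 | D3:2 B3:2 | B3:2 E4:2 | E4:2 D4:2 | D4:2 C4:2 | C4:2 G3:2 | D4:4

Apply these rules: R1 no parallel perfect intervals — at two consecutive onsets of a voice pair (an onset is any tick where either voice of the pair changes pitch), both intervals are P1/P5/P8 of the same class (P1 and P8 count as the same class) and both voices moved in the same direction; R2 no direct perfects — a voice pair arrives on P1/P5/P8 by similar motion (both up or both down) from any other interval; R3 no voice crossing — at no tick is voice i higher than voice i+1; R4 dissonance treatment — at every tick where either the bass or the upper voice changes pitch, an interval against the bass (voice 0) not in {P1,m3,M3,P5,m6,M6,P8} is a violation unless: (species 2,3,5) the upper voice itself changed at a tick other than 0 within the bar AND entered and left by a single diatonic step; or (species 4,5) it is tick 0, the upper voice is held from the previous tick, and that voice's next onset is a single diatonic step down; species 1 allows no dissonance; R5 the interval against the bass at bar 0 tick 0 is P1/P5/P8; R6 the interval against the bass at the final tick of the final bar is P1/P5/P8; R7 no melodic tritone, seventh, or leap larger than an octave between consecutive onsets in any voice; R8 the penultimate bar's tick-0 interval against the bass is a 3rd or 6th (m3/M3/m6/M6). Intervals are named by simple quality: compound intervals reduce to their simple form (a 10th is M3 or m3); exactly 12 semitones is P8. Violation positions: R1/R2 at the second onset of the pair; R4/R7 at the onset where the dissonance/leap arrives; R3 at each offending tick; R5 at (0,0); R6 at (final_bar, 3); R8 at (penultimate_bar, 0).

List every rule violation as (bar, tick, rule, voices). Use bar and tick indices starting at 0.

bar 0: v0=D3 v1=D4 downbeat P8
bar 1: v0=C3 v1=B3 downbeat M7
bar 2: v0=B2 v1=E3 downbeat P4
bar 3: v0=D3 v1=D3 downbeat P1
bar 4: v0=E3 v1=B3 downbeat P5
bar 5: v0=F3 v1=E4 downbeat M7
bar 6: v0=E3 v1=D4 downbeat m7
bar 7: v0=E3 v1=C4 downbeat m6
bar 8: v0=D3 v1=D4 downbeat P8
  -> R4 @ bar 1 tick 0 v(0, 1): C3/B3 M7 untreated

(1, 0, R4, (0, 1))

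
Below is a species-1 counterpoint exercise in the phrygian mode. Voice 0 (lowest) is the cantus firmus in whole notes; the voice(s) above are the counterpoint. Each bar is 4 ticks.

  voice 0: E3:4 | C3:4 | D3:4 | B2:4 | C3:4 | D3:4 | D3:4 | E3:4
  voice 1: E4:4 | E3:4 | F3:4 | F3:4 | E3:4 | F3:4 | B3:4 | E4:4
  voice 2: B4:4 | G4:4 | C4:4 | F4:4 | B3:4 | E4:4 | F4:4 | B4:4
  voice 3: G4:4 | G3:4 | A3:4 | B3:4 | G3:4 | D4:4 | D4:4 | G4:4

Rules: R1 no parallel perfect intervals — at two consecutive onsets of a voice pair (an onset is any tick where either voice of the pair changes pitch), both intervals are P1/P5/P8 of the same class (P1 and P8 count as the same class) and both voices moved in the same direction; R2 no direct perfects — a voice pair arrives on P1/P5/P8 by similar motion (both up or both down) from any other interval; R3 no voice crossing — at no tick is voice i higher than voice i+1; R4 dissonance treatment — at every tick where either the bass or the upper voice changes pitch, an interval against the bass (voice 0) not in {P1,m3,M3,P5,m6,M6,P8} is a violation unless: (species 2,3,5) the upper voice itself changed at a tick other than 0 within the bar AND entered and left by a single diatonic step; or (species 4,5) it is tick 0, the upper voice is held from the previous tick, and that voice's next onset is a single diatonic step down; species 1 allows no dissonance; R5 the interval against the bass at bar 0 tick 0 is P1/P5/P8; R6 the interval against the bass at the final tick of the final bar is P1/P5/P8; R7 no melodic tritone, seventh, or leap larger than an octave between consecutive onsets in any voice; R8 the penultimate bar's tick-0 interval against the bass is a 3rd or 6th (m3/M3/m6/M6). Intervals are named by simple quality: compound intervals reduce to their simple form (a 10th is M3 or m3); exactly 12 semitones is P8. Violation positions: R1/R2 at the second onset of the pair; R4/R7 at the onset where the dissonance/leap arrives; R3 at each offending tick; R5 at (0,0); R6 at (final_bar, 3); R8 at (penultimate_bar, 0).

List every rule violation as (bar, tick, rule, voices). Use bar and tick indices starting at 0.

bar 0: v0=E3 v1=E4 v2=B4 v3=G4 downbeat m3
bar 1: v0=C3 v1=E3 v2=G4 v3=G3 downbeat P5
bar 2: v0=D3 v1=F3 v2=C4 v3=A3 downbeat P5
bar 3: v0=B2 v1=F3 v2=F4 v3=B3 downbeat P8
bar 4: v0=C3 v1=E3 v2=B3 v3=G3 downbeat P5
bar 5: v0=D3 v1=F3 v2=E4 v3=D4 downbeat P8
bar 6: v0=D3 v1=B3 v2=F4 v3=D4 downbeat P8
bar 7: v0=E3 v1=E4 v2=B4 v3=G4 downbeat m3
  -> R3 @ bar 0 tick 0 v(2, 3): B4 above G4
  -> R5 @ bar 0 tick 0 v(0, 3): opens on m3
  -> R3 @ bar 0 tick 1 v(2, 3): B4 above G4
  -> R3 @ bar 0 tick 2 v(2, 3): B4 above G4
  -> R3 @ bar 0 tick 3 v(2, 3): B4 above G4
  -> R1 @ bar 1 tick 0 v(0, 2): E3/B4 P5 -> C3/G4 P5 similar
  -> R2 @ bar 1 tick 0 v(0, 3): E3/G4 m3 -> C3/G3 P5 similar
  -> R2 @ bar 1 tick 0 v(2, 3): B4/G4 M3 -> G4/G3 P8 similar
  -> R3 @ bar 1 tick 0 v(2, 3): G4 above G3
  -> R3 @ bar 1 tick 1 v(2, 3): G4 above G3
  -> R3 @ bar 1 tick 2 v(2, 3): G4 above G3
  -> R3 @ bar 1 tick 3 v(2, 3): G4 above G3
  -> R1 @ bar 2 tick 0 v(0, 3): C3/G3 P5 -> D3/A3 P5 similar
  -> R3 @ bar 2 tick 0 v(2, 3): C4 above A3
  -> R4 @ bar 2 tick 0 v(0, 2): D3/C4 m7 untreated
  -> R3 @ bar 2 tick 1 v(2, 3): C4 above A3
  -> R3 @ bar 2 tick 2 v(2, 3): C4 above A3
  -> R3 @ bar 2 tick 3 v(2, 3): C4 above A3
  -> R3 @ bar 3 tick 0 v(2, 3): F4 above B3
  -> R4 @ bar 3 tick 0 v(0, 1): B2/F3 TT untreated
  -> R4 @ bar 3 tick 0 v(0, 2): B2/F4 TT untreated
  -> R3 @ bar 3 tick 1 v(2, 3): F4 above B3
  -> R3 @ bar 3 tick 2 v(2, 3): F4 above B3
  -> R3 @ bar 3 tick 3 v(2, 3): F4 above B3
  -> R2 @ bar 4 tick 0 v(1, 2): F3/F4 P8 -> E3/B3 P5 similar
  -> R3 @ bar 4 tick 0 v(2, 3): B3 above G3
  -> R4 @ bar 4 tick 0 v(0, 2): C3/B3 M7 untreated
  -> R7 @ bar 4 tick 0 v(2,): F4->B3 leap 6st
  -> R3 @ bar 4 tick 1 v(2, 3): B3 above G3
  -> R3 @ bar 4 tick 2 v(2, 3): B3 above G3
  -> R3 @ bar 4 tick 3 v(2, 3): B3 above G3
  -> R2 @ bar 5 tick 0 v(0, 3): C3/G3 P5 -> D3/D4 P8 similar
  -> R3 @ bar 5 tick 0 v(2, 3): E4 above D4
  -> R4 @ bar 5 tick 0 v(0, 2): D3/E4 M2 untreated
  -> R3 @ bar 5 tick 1 v(2, 3): E4 above D4
  -> R3 @ bar 5 tick 2 v(2, 3): E4 above D4
  -> R3 @ bar 5 tick 3 v(2, 3): E4 above D4
  -> R3 @ bar 6 tick 0 v(2, 3): F4 above D4
  -> R7 @ bar 6 tick 0 v(1,): F3->B3 leap 6st
  -> R8 @ bar 6 tick 0 v(0, 3): penult P8 not 3rd/6th
  -> R3 @ bar 6 tick 1 v(2, 3): F4 above D4
  -> R3 @ bar 6 tick 2 v(2, 3): F4 above D4
  -> R3 @ bar 6 tick 3 v(2, 3): F4 above D4
  -> R2 @ bar 7 tick 0 v(0, 1): D3/B3 M6 -> E3/E4 P8 similar
  -> R2 @ bar 7 tick 0 v(0, 2): D3/F4 m3 -> E3/B4 P5 similar
  -> R2 @ bar 7 tick 0 v(1, 2): B3/F4 TT -> E4/B4 P5 similar
  -> R3 @ bar 7 tick 0 v(2, 3): B4 above G4
  -> R7 @ bar 7 tick 0 v(2,): F4->B4 leap 6st
  -> R3 @ bar 7 tick 1 v(2, 3): B4 above G4
  -> R3 @ bar 7 tick 2 v(2, 3): B4 above G4
  -> R3 @ bar 7 tick 3 v(2, 3): B4 above G4
  -> R6 @ bar 7 tick 3 v(0, 3): closes on m3

(0, 0, R3, (2, 3))
(0, 0, R5, (0, 3))
(0, 1, R3, (2, 3))
(0, 2, R3, (2, 3))
(0, 3, R3, (2, 3))
(1, 0, R1, (0, 2))
(1, 0, R2, (0, 3))
(1, 0, R2, (2, 3))
(1, 0, R3, (2, 3))
(1, 1, R3, (2, 3))
(1, 2, R3, (2, 3))
(1, 3, R3, (2, 3))
(2, 0, R1, (0, 3))
(2, 0, R3, (2, 3))
(2, 0, R4, (0, 2))
(2, 1, R3, (2, 3))
(2, 2, R3, (2, 3))
(2, 3, R3, (2, 3))
(3, 0, R3, (2, 3))
(3, 0, R4, (0, 1))
(3, 0, R4, (0, 2))
(3, 1, R3, (2, 3))
(3, 2, R3, (2, 3))
(3, 3, R3, (2, 3))
(4, 0, R2, (1, 2))
(4, 0, R3, (2, 3))
(4, 0, R4, (0, 2))
(4, 0, R7, (2,))
(4, 1, R3, (2, 3))
(4, 2, R3, (2, 3))
(4, 3, R3, (2, 3))
(5, 0, R2, (0, 3))
(5, 0, R3, (2, 3))
(5, 0, R4, (0, 2))
(5, 1, R3, (2, 3))
(5, 2, R3, (2, 3))
(5, 3, R3, (2, 3))
(6, 0, R3, (2, 3))
(6, 0, R7, (1,))
(6, 0, R8, (0, 3))
(6, 1, R3, (2, 3))
(6, 2, R3, (2, 3))
(6, 3, R3, (2, 3))
(7, 0, R2, (0, 1))
(7, 0, R2, (0, 2))
(7, 0, R2, (1, 2))
(7, 0, R3, (2, 3))
(7, 0, R7, (2,))
(7, 1, R3, (2, 3))
(7, 2, R3, (2, 3))
(7, 3, R3, (2, 3))
(7, 3, R6, (0, 3))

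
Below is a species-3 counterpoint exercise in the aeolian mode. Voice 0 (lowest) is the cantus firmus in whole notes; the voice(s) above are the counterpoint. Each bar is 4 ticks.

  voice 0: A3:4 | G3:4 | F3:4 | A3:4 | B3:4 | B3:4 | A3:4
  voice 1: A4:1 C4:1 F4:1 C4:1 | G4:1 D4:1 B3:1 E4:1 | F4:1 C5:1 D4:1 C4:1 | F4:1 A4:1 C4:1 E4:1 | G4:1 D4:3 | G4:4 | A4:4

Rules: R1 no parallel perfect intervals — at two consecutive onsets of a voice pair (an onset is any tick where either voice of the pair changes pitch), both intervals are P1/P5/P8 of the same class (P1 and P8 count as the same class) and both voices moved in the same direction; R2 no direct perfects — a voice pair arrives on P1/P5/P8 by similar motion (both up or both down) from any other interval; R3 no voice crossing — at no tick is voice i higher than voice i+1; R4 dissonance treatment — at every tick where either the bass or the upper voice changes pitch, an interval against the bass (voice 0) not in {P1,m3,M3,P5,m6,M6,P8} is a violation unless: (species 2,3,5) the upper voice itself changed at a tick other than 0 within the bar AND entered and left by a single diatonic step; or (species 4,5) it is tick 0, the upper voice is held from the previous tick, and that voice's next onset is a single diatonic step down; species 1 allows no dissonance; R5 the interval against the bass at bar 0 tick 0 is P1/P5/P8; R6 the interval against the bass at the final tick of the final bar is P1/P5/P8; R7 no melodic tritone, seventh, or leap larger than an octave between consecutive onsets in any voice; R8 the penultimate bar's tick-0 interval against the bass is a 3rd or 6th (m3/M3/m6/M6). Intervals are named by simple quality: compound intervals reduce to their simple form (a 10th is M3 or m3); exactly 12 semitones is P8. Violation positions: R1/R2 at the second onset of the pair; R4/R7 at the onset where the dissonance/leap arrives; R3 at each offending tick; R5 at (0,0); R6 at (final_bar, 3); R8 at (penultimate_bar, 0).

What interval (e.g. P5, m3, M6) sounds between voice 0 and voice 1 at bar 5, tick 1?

m6

voice 0=B3 voice 1=G4 -> m6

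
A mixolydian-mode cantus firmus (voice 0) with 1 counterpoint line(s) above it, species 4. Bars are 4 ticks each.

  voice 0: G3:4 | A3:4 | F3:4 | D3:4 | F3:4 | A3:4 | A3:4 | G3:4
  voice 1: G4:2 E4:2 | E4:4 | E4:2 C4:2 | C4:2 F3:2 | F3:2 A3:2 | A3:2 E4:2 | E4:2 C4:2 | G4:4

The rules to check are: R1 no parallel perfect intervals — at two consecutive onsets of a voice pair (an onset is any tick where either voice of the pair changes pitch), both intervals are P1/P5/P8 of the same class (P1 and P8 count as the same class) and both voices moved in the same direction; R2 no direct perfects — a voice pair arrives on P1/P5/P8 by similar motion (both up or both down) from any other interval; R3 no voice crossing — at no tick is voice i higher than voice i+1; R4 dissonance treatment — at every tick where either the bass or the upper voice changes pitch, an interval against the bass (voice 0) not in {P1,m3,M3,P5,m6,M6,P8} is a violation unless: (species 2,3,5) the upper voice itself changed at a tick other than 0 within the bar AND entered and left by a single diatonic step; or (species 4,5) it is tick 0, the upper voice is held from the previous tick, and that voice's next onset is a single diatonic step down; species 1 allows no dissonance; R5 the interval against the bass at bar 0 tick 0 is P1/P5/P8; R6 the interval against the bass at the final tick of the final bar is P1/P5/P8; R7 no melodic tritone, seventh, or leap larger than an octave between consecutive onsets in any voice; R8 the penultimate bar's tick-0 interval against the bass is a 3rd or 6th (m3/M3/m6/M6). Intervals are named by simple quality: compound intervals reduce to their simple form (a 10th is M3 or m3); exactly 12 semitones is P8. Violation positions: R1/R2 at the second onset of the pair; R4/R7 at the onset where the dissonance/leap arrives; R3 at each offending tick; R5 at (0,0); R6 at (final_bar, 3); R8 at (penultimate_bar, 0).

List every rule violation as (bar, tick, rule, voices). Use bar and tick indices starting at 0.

(2, 0, R4, (0, 1))
(3, 0, R4, (0, 1))
(6, 0, R8, (0, 1))

bar 0: v0=G3 v1=G4 downbeat P8
bar 1: v0=A3 v1=E4 downbeat P5
bar 2: v0=F3 v1=E4 downbeat M7
bar 3: v0=D3 v1=C4 downbeat m7
bar 4: v0=F3 v1=F3 downbeat P1
bar 5: v0=A3 v1=A3 downbeat P1
bar 6: v0=A3 v1=E4 downbeat P5
bar 7: v0=G3 v1=G4 downbeat P8
  -> R4 @ bar 2 tick 0 v(0, 1): F3/E4 M7 untreated
  -> R4 @ bar 3 tick 0 v(0, 1): D3/C4 m7 untreated
  -> R8 @ bar 6 tick 0 v(0, 1): penult P5 not 3rd/6th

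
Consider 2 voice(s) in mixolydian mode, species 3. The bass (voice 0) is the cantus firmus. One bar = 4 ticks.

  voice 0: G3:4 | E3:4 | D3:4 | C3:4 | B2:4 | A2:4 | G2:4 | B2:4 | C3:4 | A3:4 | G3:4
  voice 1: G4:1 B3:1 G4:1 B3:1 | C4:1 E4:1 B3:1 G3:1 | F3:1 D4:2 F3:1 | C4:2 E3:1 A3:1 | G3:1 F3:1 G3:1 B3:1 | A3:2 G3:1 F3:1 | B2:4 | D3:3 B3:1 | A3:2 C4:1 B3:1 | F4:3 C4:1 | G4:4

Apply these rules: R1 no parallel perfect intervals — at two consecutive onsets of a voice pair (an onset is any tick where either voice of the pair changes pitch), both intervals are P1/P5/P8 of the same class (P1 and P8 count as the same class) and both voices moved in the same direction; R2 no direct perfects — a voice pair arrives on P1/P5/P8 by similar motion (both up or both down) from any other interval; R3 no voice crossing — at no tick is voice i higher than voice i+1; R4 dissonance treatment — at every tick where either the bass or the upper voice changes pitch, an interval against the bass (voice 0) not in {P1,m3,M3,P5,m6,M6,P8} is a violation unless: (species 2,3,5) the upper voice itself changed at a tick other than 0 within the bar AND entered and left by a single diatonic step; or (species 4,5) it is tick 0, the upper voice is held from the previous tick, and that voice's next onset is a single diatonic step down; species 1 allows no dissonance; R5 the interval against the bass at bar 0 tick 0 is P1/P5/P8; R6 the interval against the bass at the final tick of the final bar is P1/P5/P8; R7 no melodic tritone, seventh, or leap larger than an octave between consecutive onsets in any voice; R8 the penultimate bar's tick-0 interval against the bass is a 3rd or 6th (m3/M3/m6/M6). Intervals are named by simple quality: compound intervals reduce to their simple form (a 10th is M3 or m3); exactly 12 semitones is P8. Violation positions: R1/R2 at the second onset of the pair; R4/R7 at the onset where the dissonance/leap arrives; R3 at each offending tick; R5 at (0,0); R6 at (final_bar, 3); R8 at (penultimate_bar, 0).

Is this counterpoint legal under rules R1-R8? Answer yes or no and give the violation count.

bar 0: v0=G3 v1=G4 (P8)
bar 1: v0=E3 v1=C4 (m6)
bar 2: v0=D3 v1=F3 (m3)
bar 3: v0=C3 v1=C4 (P8)
bar 4: v0=B2 v1=G3 (m6)
bar 5: v0=A2 v1=A3 (P8)
bar 6: v0=G2 v1=B2 (M3)
bar 7: v0=B2 v1=D3 (m3)
bar 8: v0=C3 v1=A3 (M6)
bar 9: v0=A3 v1=F4 (m6)
bar 10: v0=G3 v1=G4 (P8)
  R1 @ bar5.0: B2/B3 P8 -> A2/A3 P8 similar
  R7 @ bar6.0: F3->B2 leap 6st
  R4 @ bar8.3: C3/B3 M7 untreated
  R7 @ bar9.0: B3->F4 leap 6st

No (4 violations)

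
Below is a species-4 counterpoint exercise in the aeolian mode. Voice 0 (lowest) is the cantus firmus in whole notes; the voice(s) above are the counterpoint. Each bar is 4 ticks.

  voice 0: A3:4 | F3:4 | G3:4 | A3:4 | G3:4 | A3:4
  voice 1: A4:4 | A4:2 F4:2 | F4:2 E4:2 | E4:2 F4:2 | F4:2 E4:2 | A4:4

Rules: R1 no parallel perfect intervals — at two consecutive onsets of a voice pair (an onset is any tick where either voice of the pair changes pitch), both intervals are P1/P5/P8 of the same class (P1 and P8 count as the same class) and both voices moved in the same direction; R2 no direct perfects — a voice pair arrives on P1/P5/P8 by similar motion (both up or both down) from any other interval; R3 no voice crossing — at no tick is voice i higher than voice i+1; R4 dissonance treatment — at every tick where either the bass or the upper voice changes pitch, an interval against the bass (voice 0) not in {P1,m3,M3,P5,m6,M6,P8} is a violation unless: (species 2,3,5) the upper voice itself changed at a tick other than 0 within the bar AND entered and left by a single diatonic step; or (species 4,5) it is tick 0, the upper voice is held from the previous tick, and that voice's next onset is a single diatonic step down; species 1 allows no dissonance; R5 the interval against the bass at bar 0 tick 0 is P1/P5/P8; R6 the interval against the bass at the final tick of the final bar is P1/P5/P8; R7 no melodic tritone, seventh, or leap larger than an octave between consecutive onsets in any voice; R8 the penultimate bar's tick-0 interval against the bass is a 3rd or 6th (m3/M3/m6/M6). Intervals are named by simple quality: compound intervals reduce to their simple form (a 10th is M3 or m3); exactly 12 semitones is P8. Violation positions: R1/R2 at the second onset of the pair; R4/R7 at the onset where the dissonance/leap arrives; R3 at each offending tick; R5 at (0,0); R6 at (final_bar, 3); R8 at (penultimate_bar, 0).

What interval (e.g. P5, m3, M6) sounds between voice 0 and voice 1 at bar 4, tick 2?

voice 0=G3 voice 1=E4 -> M6

M6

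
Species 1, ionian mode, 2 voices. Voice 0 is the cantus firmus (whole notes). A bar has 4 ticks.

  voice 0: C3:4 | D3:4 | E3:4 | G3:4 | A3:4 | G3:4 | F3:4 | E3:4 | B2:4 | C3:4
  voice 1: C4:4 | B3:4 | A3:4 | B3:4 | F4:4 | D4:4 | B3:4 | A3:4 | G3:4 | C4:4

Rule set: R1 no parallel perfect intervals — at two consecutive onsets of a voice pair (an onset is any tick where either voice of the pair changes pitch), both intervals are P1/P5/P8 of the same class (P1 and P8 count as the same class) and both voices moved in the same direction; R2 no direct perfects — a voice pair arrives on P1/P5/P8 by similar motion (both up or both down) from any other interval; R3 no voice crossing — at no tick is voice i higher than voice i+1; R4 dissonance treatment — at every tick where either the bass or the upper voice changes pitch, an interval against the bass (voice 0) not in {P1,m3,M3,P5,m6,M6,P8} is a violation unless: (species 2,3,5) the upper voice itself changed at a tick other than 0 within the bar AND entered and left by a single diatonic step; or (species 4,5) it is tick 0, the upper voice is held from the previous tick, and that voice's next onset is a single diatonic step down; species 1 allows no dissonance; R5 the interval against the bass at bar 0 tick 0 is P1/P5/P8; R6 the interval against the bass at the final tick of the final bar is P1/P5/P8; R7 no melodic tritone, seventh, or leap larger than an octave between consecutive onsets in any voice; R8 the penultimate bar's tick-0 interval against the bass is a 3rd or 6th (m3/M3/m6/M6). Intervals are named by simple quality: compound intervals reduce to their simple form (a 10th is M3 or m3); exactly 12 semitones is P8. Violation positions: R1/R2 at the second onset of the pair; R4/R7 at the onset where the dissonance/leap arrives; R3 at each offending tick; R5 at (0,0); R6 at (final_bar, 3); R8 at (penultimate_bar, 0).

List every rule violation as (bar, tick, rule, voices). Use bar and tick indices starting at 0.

(2, 0, R4, (0, 1))
(4, 0, R7, (1,))
(5, 0, R2, (0, 1))
(6, 0, R4, (0, 1))
(7, 0, R4, (0, 1))
(9, 0, R2, (0, 1))

bar 0: v0=C3 v1=C4 downbeat P8
bar 1: v0=D3 v1=B3 downbeat M6
bar 2: v0=E3 v1=A3 downbeat P4
bar 3: v0=G3 v1=B3 downbeat M3
bar 4: v0=A3 v1=F4 downbeat m6
bar 5: v0=G3 v1=D4 downbeat P5
bar 6: v0=F3 v1=B3 downbeat TT
bar 7: v0=E3 v1=A3 downbeat P4
bar 8: v0=B2 v1=G3 downbeat m6
bar 9: v0=C3 v1=C4 downbeat P8
  -> R4 @ bar 2 tick 0 v(0, 1): E3/A3 P4 untreated
  -> R7 @ bar 4 tick 0 v(1,): B3->F4 leap 6st
  -> R2 @ bar 5 tick 0 v(0, 1): A3/F4 m6 -> G3/D4 P5 similar
  -> R4 @ bar 6 tick 0 v(0, 1): F3/B3 TT untreated
  -> R4 @ bar 7 tick 0 v(0, 1): E3/A3 P4 untreated
  -> R2 @ bar 9 tick 0 v(0, 1): B2/G3 m6 -> C3/C4 P8 similar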